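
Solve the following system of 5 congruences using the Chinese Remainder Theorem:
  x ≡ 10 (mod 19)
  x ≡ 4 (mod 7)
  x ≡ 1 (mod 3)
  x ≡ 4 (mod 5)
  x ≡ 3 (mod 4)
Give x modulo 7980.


Product of moduli M = 19 · 7 · 3 · 5 · 4 = 7980.
Merge one congruence at a time:
  Start: x ≡ 10 (mod 19).
  Combine with x ≡ 4 (mod 7); new modulus lcm = 133.
    Write x = 10 + 19·t and substitute into x ≡ 4 (mod 7): 19·t ≡ 4 − 10 = -6 (mod 7).
    Reduce coefficients mod 7: 5·t ≡ 1 (mod 7).
    The inverse of 5 mod 7 is 3 (since 5·3 = 15 = 2·7 + 1), so t ≡ 3·1 = 3 ≡ 3 (mod 7).
    Then x = 10 + 19·3 = 67, valid modulo lcm(19, 7) = 133: x ≡ 67 (mod 133).
  Combine with x ≡ 1 (mod 3); new modulus lcm = 399.
    Write x = 67 + 133·t and substitute into x ≡ 1 (mod 3): 133·t ≡ 1 − 67 = -66 (mod 3).
    Reduce coefficients mod 3: 1·t ≡ 0 (mod 3).
    So t ≡ 0 (mod 3).
    Then x = 67 + 133·0 = 67, valid modulo lcm(133, 3) = 399: x ≡ 67 (mod 399).
  Combine with x ≡ 4 (mod 5); new modulus lcm = 1995.
    Write x = 67 + 399·t and substitute into x ≡ 4 (mod 5): 399·t ≡ 4 − 67 = -63 (mod 5).
    Reduce coefficients mod 5: 4·t ≡ 2 (mod 5).
    The inverse of 4 mod 5 is 4 (since 4·4 = 16 = 3·5 + 1), so t ≡ 4·2 = 8 ≡ 3 (mod 5).
    Then x = 67 + 399·3 = 1264, valid modulo lcm(399, 5) = 1995: x ≡ 1264 (mod 1995).
  Combine with x ≡ 3 (mod 4); new modulus lcm = 7980.
    Write x = 1264 + 1995·t and substitute into x ≡ 3 (mod 4): 1995·t ≡ 3 − 1264 = -1261 (mod 4).
    Reduce coefficients mod 4: 3·t ≡ 3 (mod 4).
    The inverse of 3 mod 4 is 3 (since 3·3 = 9 = 2·4 + 1), so t ≡ 3·3 = 9 ≡ 1 (mod 4).
    Then x = 1264 + 1995·1 = 3259, valid modulo lcm(1995, 4) = 7980: x ≡ 3259 (mod 7980).
Verify against each original: 3259 mod 19 = 10, 3259 mod 7 = 4, 3259 mod 3 = 1, 3259 mod 5 = 4, 3259 mod 4 = 3.

x ≡ 3259 (mod 7980).


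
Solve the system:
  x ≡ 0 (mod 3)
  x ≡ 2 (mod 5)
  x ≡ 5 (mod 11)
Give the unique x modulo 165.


Moduli 3, 5, 11 are pairwise coprime; by CRT there is a unique solution modulo M = 3 · 5 · 11 = 165.
Solve pairwise, accumulating the modulus:
  Start with x ≡ 0 (mod 3).
  Combine with x ≡ 2 (mod 5): since gcd(3, 5) = 1, we get a unique residue mod 15.
    Write x = 0 + 3·t and substitute into x ≡ 2 (mod 5): 3·t ≡ 2 − 0 = 2 (mod 5).
    The inverse of 3 mod 5 is 2 (since 3·2 = 6 = 1·5 + 1), so t ≡ 2·2 = 4 ≡ 4 (mod 5).
    Then x = 0 + 3·4 = 12, valid modulo lcm(3, 5) = 15: x ≡ 12 (mod 15).
  Combine with x ≡ 5 (mod 11): since gcd(15, 11) = 1, we get a unique residue mod 165.
    Write x = 12 + 15·t and substitute into x ≡ 5 (mod 11): 15·t ≡ 5 − 12 = -7 (mod 11).
    Reduce coefficients mod 11: 4·t ≡ 4 (mod 11).
    The inverse of 4 mod 11 is 3 (since 4·3 = 12 = 1·11 + 1), so t ≡ 3·4 = 12 ≡ 1 (mod 11).
    Then x = 12 + 15·1 = 27, valid modulo lcm(15, 11) = 165: x ≡ 27 (mod 165).
Verify: 27 mod 3 = 0 ✓, 27 mod 5 = 2 ✓, 27 mod 11 = 5 ✓.

x ≡ 27 (mod 165).


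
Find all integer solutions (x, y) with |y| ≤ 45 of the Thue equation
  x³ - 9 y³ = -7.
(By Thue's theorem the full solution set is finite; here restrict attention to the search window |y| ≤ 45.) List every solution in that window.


The equation is x³ - 9y³ = -7. For fixed y, x³ = 9·y³ − 7, so a solution requires the RHS to be a perfect cube.
Strategy: iterate y from -45 to 45, compute RHS = 9·y³ − 7, and check whether it is a (positive or negative) perfect cube.
Check small values of y:
  y = 0: RHS = -7 is not a perfect cube.
  y = 1: RHS = 2 is not a perfect cube.
  y = -1: RHS = -16 is not a perfect cube.
  y = 2: RHS = 65 is not a perfect cube.
  y = -2: RHS = -79 is not a perfect cube.
  y = 3: RHS = 236 is not a perfect cube.
  y = -3: RHS = -250 is not a perfect cube.
Continuing the search up to |y| = 45 finds no solutions either.
No (x, y) in the scanned range satisfies the equation.

No integer solutions with |y| ≤ 45.


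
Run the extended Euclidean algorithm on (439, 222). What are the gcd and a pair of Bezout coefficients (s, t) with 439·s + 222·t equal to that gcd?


Euclidean algorithm on (439, 222) — divide until remainder is 0:
  439 = 1 · 222 + 217
  222 = 1 · 217 + 5
  217 = 43 · 5 + 2
  5 = 2 · 2 + 1
  2 = 2 · 1 + 0
gcd(439, 222) = 1.
Track Bezout coefficients alongside the remainders: start with r₀ = 439 = a·1 + b·0 (s = 1, t = 0) and r₁ = 222 = a·0 + b·1 (s = 0, t = 1); each new remainder r_{k+1} = r_{k-1} − q_k·r_k inherits s_{k+1} = s_{k-1} − q_k·s_k, t_{k+1} = t_{k-1} − q_k·t_k, so r_k = a·s_k + b·t_k at every step:
  q = 1: r = 217, s = 1 − 1·0 = 1, t = 0 − 1·1 = -1  (check: 439·1 + 222·(-1) = 217)
  q = 1: r = 5, s = 0 − 1·1 = -1, t = 1 − 1·(-1) = 2  (check: 439·(-1) + 222·2 = 5)
  q = 43: r = 2, s = 1 − 43·(-1) = 44, t = -1 − 43·2 = -87  (check: 439·44 + 222·(-87) = 2)
  q = 2: r = 1, s = -1 − 2·44 = -89, t = 2 − 2·(-87) = 176  (check: 439·(-89) + 222·176 = 1)
The row with r = 1 (the gcd) gives the Bezout coefficients s = -89, t = 176.
Result: 439 · (-89) + 222 · (176) = 1.

gcd(439, 222) = 1; s = -89, t = 176 (check: 439·(-89) + 222·176 = 1).


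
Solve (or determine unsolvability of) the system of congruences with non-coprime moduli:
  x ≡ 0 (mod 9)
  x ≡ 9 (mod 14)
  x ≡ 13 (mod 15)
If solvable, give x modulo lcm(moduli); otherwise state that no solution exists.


Moduli 9, 14, 15 are not pairwise coprime, so CRT works modulo lcm(m_i) when all pairwise compatibility conditions hold.
Pairwise compatibility: gcd(m_i, m_j) must divide a_i - a_j for every pair.
Merge one congruence at a time:
  Start: x ≡ 0 (mod 9).
  Combine with x ≡ 9 (mod 14): gcd(9, 14) = 1; 9 - 0 = 9, which IS divisible by 1, so compatible.
    Write x = 0 + 9·t and substitute into x ≡ 9 (mod 14): 9·t ≡ 9 − 0 = 9 (mod 14).
    The inverse of 9 mod 14 is 11 (since 9·11 = 99 = 7·14 + 1), so t ≡ 11·9 = 99 ≡ 1 (mod 14).
    Then x = 0 + 9·1 = 9, valid modulo lcm(9, 14) = 126: x ≡ 9 (mod 126).
  Combine with x ≡ 13 (mod 15): gcd(126, 15) = 3, and 13 - 9 = 4 is NOT divisible by 3.
    ⇒ system is inconsistent (no integer solution).

No solution (the system is inconsistent).


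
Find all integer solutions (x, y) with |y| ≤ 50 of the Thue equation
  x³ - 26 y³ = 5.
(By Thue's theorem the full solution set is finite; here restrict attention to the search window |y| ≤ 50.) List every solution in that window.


The equation is x³ - 26y³ = 5. For fixed y, x³ = 26·y³ + 5, so a solution requires the RHS to be a perfect cube.
Strategy: iterate y from -50 to 50, compute RHS = 26·y³ + 5, and check whether it is a (positive or negative) perfect cube.
Check small values of y:
  y = 0: RHS = 5 is not a perfect cube.
  y = 1: RHS = 31 is not a perfect cube.
  y = -1: RHS = -21 is not a perfect cube.
  y = 2: RHS = 213 is not a perfect cube.
  y = -2: RHS = -203 is not a perfect cube.
  y = 3: RHS = 707 is not a perfect cube.
  y = -3: RHS = -697 is not a perfect cube.
Continuing the search up to |y| = 50 finds no solutions either.
No (x, y) in the scanned range satisfies the equation.

No integer solutions with |y| ≤ 50.


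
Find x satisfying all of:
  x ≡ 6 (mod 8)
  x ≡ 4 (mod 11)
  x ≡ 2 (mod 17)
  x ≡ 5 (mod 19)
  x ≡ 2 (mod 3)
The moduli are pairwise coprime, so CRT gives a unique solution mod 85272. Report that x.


Product of moduli M = 8 · 11 · 17 · 19 · 3 = 85272.
Merge one congruence at a time:
  Start: x ≡ 6 (mod 8).
  Combine with x ≡ 4 (mod 11); new modulus lcm = 88.
    Write x = 6 + 8·t and substitute into x ≡ 4 (mod 11): 8·t ≡ 4 − 6 = -2 (mod 11).
    Reduce coefficients mod 11: 8·t ≡ 9 (mod 11).
    The inverse of 8 mod 11 is 7 (since 8·7 = 56 = 5·11 + 1), so t ≡ 7·9 = 63 ≡ 8 (mod 11).
    Then x = 6 + 8·8 = 70, valid modulo lcm(8, 11) = 88: x ≡ 70 (mod 88).
  Combine with x ≡ 2 (mod 17); new modulus lcm = 1496.
    Write x = 70 + 88·t and substitute into x ≡ 2 (mod 17): 88·t ≡ 2 − 70 = -68 (mod 17).
    Reduce coefficients mod 17: 3·t ≡ 0 (mod 17).
    The inverse of 3 mod 17 is 6 (since 3·6 = 18 = 1·17 + 1), so t ≡ 6·0 = 0 ≡ 0 (mod 17).
    Then x = 70 + 88·0 = 70, valid modulo lcm(88, 17) = 1496: x ≡ 70 (mod 1496).
  Combine with x ≡ 5 (mod 19); new modulus lcm = 28424.
    Write x = 70 + 1496·t and substitute into x ≡ 5 (mod 19): 1496·t ≡ 5 − 70 = -65 (mod 19).
    Reduce coefficients mod 19: 14·t ≡ 11 (mod 19).
    The inverse of 14 mod 19 is 15 (since 14·15 = 210 = 11·19 + 1), so t ≡ 15·11 = 165 ≡ 13 (mod 19).
    Then x = 70 + 1496·13 = 19518, valid modulo lcm(1496, 19) = 28424: x ≡ 19518 (mod 28424).
  Combine with x ≡ 2 (mod 3); new modulus lcm = 85272.
    Write x = 19518 + 28424·t and substitute into x ≡ 2 (mod 3): 28424·t ≡ 2 − 19518 = -19516 (mod 3).
    Reduce coefficients mod 3: 2·t ≡ 2 (mod 3).
    The inverse of 2 mod 3 is 2 (since 2·2 = 4 = 1·3 + 1), so t ≡ 2·2 = 4 ≡ 1 (mod 3).
    Then x = 19518 + 28424·1 = 47942, valid modulo lcm(28424, 3) = 85272: x ≡ 47942 (mod 85272).
Verify against each original: 47942 mod 8 = 6, 47942 mod 11 = 4, 47942 mod 17 = 2, 47942 mod 19 = 5, 47942 mod 3 = 2.

x ≡ 47942 (mod 85272).


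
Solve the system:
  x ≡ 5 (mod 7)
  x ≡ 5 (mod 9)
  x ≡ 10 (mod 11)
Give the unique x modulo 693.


Moduli 7, 9, 11 are pairwise coprime; by CRT there is a unique solution modulo M = 7 · 9 · 11 = 693.
Solve pairwise, accumulating the modulus:
  Start with x ≡ 5 (mod 7).
  Combine with x ≡ 5 (mod 9): since gcd(7, 9) = 1, we get a unique residue mod 63.
    Write x = 5 + 7·t and substitute into x ≡ 5 (mod 9): 7·t ≡ 5 − 5 = 0 (mod 9).
    The inverse of 7 mod 9 is 4 (since 7·4 = 28 = 3·9 + 1), so t ≡ 4·0 = 0 ≡ 0 (mod 9).
    Then x = 5 + 7·0 = 5, valid modulo lcm(7, 9) = 63: x ≡ 5 (mod 63).
  Combine with x ≡ 10 (mod 11): since gcd(63, 11) = 1, we get a unique residue mod 693.
    Write x = 5 + 63·t and substitute into x ≡ 10 (mod 11): 63·t ≡ 10 − 5 = 5 (mod 11).
    Reduce coefficients mod 11: 8·t ≡ 5 (mod 11).
    The inverse of 8 mod 11 is 7 (since 8·7 = 56 = 5·11 + 1), so t ≡ 7·5 = 35 ≡ 2 (mod 11).
    Then x = 5 + 63·2 = 131, valid modulo lcm(63, 11) = 693: x ≡ 131 (mod 693).
Verify: 131 mod 7 = 5 ✓, 131 mod 9 = 5 ✓, 131 mod 11 = 10 ✓.

x ≡ 131 (mod 693).


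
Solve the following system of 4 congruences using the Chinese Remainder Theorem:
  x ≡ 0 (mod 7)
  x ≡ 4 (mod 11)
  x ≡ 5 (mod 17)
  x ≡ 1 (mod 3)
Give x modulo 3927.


Product of moduli M = 7 · 11 · 17 · 3 = 3927.
Merge one congruence at a time:
  Start: x ≡ 0 (mod 7).
  Combine with x ≡ 4 (mod 11); new modulus lcm = 77.
    Write x = 0 + 7·t and substitute into x ≡ 4 (mod 11): 7·t ≡ 4 − 0 = 4 (mod 11).
    The inverse of 7 mod 11 is 8 (since 7·8 = 56 = 5·11 + 1), so t ≡ 8·4 = 32 ≡ 10 (mod 11).
    Then x = 0 + 7·10 = 70, valid modulo lcm(7, 11) = 77: x ≡ 70 (mod 77).
  Combine with x ≡ 5 (mod 17); new modulus lcm = 1309.
    Write x = 70 + 77·t and substitute into x ≡ 5 (mod 17): 77·t ≡ 5 − 70 = -65 (mod 17).
    Reduce coefficients mod 17: 9·t ≡ 3 (mod 17).
    The inverse of 9 mod 17 is 2 (since 9·2 = 18 = 1·17 + 1), so t ≡ 2·3 = 6 ≡ 6 (mod 17).
    Then x = 70 + 77·6 = 532, valid modulo lcm(77, 17) = 1309: x ≡ 532 (mod 1309).
  Combine with x ≡ 1 (mod 3); new modulus lcm = 3927.
    Write x = 532 + 1309·t and substitute into x ≡ 1 (mod 3): 1309·t ≡ 1 − 532 = -531 (mod 3).
    Reduce coefficients mod 3: 1·t ≡ 0 (mod 3).
    So t ≡ 0 (mod 3).
    Then x = 532 + 1309·0 = 532, valid modulo lcm(1309, 3) = 3927: x ≡ 532 (mod 3927).
Verify against each original: 532 mod 7 = 0, 532 mod 11 = 4, 532 mod 17 = 5, 532 mod 3 = 1.

x ≡ 532 (mod 3927).


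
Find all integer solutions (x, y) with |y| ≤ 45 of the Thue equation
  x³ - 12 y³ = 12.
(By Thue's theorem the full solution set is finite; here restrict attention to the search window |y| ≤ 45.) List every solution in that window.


The equation is x³ - 12y³ = 12. For fixed y, x³ = 12·y³ + 12, so a solution requires the RHS to be a perfect cube.
Strategy: iterate y from -45 to 45, compute RHS = 12·y³ + 12, and check whether it is a (positive or negative) perfect cube.
Check small values of y:
  y = 0: RHS = 12 is not a perfect cube.
  y = 1: RHS = 24 is not a perfect cube.
  y = -1: RHS = 0 = (0)³ ⇒ x = 0 works.
  y = 2: RHS = 108 is not a perfect cube.
  y = -2: RHS = -84 is not a perfect cube.
  y = 3: RHS = 336 is not a perfect cube.
  y = -3: RHS = -312 is not a perfect cube.
Continuing the search up to |y| = 45 finds no further solutions beyond those listed.
Collected solutions: (0, -1).

Solutions (with |y| ≤ 45): (0, -1).


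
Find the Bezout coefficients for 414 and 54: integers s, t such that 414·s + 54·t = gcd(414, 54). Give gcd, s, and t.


Euclidean algorithm on (414, 54) — divide until remainder is 0:
  414 = 7 · 54 + 36
  54 = 1 · 36 + 18
  36 = 2 · 18 + 0
gcd(414, 54) = 18.
Track Bezout coefficients alongside the remainders: start with r₀ = 414 = a·1 + b·0 (s = 1, t = 0) and r₁ = 54 = a·0 + b·1 (s = 0, t = 1); each new remainder r_{k+1} = r_{k-1} − q_k·r_k inherits s_{k+1} = s_{k-1} − q_k·s_k, t_{k+1} = t_{k-1} − q_k·t_k, so r_k = a·s_k + b·t_k at every step:
  q = 7: r = 36, s = 1 − 7·0 = 1, t = 0 − 7·1 = -7  (check: 414·1 + 54·(-7) = 36)
  q = 1: r = 18, s = 0 − 1·1 = -1, t = 1 − 1·(-7) = 8  (check: 414·(-1) + 54·8 = 18)
The row with r = 18 (the gcd) gives the Bezout coefficients s = -1, t = 8.
Result: 414 · (-1) + 54 · (8) = 18.

gcd(414, 54) = 18; s = -1, t = 8 (check: 414·(-1) + 54·8 = 18).


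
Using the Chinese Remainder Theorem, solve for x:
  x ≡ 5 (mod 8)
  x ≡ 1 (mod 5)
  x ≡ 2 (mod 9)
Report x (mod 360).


Moduli 8, 5, 9 are pairwise coprime; by CRT there is a unique solution modulo M = 8 · 5 · 9 = 360.
Solve pairwise, accumulating the modulus:
  Start with x ≡ 5 (mod 8).
  Combine with x ≡ 1 (mod 5): since gcd(8, 5) = 1, we get a unique residue mod 40.
    Write x = 5 + 8·t and substitute into x ≡ 1 (mod 5): 8·t ≡ 1 − 5 = -4 (mod 5).
    Reduce coefficients mod 5: 3·t ≡ 1 (mod 5).
    The inverse of 3 mod 5 is 2 (since 3·2 = 6 = 1·5 + 1), so t ≡ 2·1 = 2 ≡ 2 (mod 5).
    Then x = 5 + 8·2 = 21, valid modulo lcm(8, 5) = 40: x ≡ 21 (mod 40).
  Combine with x ≡ 2 (mod 9): since gcd(40, 9) = 1, we get a unique residue mod 360.
    Write x = 21 + 40·t and substitute into x ≡ 2 (mod 9): 40·t ≡ 2 − 21 = -19 (mod 9).
    Reduce coefficients mod 9: 4·t ≡ 8 (mod 9).
    The inverse of 4 mod 9 is 7 (since 4·7 = 28 = 3·9 + 1), so t ≡ 7·8 = 56 ≡ 2 (mod 9).
    Then x = 21 + 40·2 = 101, valid modulo lcm(40, 9) = 360: x ≡ 101 (mod 360).
Verify: 101 mod 8 = 5 ✓, 101 mod 5 = 1 ✓, 101 mod 9 = 2 ✓.

x ≡ 101 (mod 360).


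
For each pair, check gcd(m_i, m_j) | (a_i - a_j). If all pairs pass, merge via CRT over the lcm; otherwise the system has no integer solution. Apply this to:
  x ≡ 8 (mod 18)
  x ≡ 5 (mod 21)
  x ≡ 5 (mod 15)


Moduli 18, 21, 15 are not pairwise coprime, so CRT works modulo lcm(m_i) when all pairwise compatibility conditions hold.
Pairwise compatibility: gcd(m_i, m_j) must divide a_i - a_j for every pair.
Merge one congruence at a time:
  Start: x ≡ 8 (mod 18).
  Combine with x ≡ 5 (mod 21): gcd(18, 21) = 3; 5 - 8 = -3, which IS divisible by 3, so compatible.
    Write x = 8 + 18·t and substitute into x ≡ 5 (mod 21): 18·t ≡ 5 − 8 = -3 (mod 21).
    Divide the congruence (and modulus) by g = 3: 6·t ≡ -1 (mod 7).
    Reduce coefficients mod 7: 6·t ≡ 6 (mod 7).
    The inverse of 6 mod 7 is 6 (since 6·6 = 36 = 5·7 + 1), so t ≡ 6·6 = 36 ≡ 1 (mod 7).
    Then x = 8 + 18·1 = 26, valid modulo lcm(18, 21) = 126: x ≡ 26 (mod 126).
  Combine with x ≡ 5 (mod 15): gcd(126, 15) = 3; 5 - 26 = -21, which IS divisible by 3, so compatible.
    Write x = 26 + 126·t and substitute into x ≡ 5 (mod 15): 126·t ≡ 5 − 26 = -21 (mod 15).
    Divide the congruence (and modulus) by g = 3: 42·t ≡ -7 (mod 5).
    Reduce coefficients mod 5: 2·t ≡ 3 (mod 5).
    The inverse of 2 mod 5 is 3 (since 2·3 = 6 = 1·5 + 1), so t ≡ 3·3 = 9 ≡ 4 (mod 5).
    Then x = 26 + 126·4 = 530, valid modulo lcm(126, 15) = 630: x ≡ 530 (mod 630).
Verify: 530 mod 18 = 8, 530 mod 21 = 5, 530 mod 15 = 5.

x ≡ 530 (mod 630).


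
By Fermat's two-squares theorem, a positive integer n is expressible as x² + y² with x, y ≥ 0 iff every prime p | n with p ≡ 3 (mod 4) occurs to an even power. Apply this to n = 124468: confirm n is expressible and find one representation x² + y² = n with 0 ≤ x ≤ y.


Step 1: Factor n = 124468 = 2^2 · 29^2 · 37.
Step 2: Check the mod-4 condition on each prime factor: 2 = 2 (special); 29 ≡ 1 (mod 4), exponent 2; 37 ≡ 1 (mod 4), exponent 1.
All primes ≡ 3 (mod 4) appear to even exponent (or don't appear), so by the two-squares theorem n IS expressible as a sum of two squares.
Step 3: Build a representation. Group n = k² · m with k = 2 and m = 29 · 29 · 37 = 31117 (a product of primes ≡ 1 (mod 4)); a representation of m scales to one of n via (k·x)² + (k·y)² = k²(x² + y²). Each prime p ≡ 1 (mod 4) is itself a sum of two squares; find a² by testing p − a² for a perfect square:
  29: 29 − 1² = 28, 29 − 2² = 25 = 5² ⇒ 29 = 2² + 5².
  37: 37 − 1² = 36 = 6² ⇒ 37 = 1² + 6².
  Combine using the Brahmagupta–Fibonacci identity (a² + b²)(c² + d²) = (ac − bd)² + (ad + bc)² = (ac + bd)² + (ad − bc)²:
  29 · 29 = 841: from (2² + 5²)(2² + 5²), take (2·2 − 5·5, 2·5 + 5·2) = (4 − 25, 10 + 10) = (-21, 20); dropping signs (only squares matter) gives (21, 20); check 21² + 20² = 441 + 400 = 841 ✓.
  841 · 37 = 31117: from (21² + 20²)(1² + 6²), take (21·1 − 20·6, 21·6 + 20·1) = (21 − 120, 126 + 20) = (-99, 146); dropping signs (only squares matter) gives (99, 146); check 99² + 146² = 9801 + 21316 = 31117 ✓.
  Scale by k = 2: (2·99, 2·146) = (198, 292).
Step 4: Order so x ≤ y and verify: 198² + 292² = 39204 + 85264 = 124468 = n. ✓

n = 124468 = 198² + 292² (one valid representation with x ≤ y).


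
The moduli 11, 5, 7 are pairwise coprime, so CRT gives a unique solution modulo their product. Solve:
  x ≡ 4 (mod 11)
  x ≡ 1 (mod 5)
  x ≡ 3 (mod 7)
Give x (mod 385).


Moduli 11, 5, 7 are pairwise coprime; by CRT there is a unique solution modulo M = 11 · 5 · 7 = 385.
Solve pairwise, accumulating the modulus:
  Start with x ≡ 4 (mod 11).
  Combine with x ≡ 1 (mod 5): since gcd(11, 5) = 1, we get a unique residue mod 55.
    Write x = 4 + 11·t and substitute into x ≡ 1 (mod 5): 11·t ≡ 1 − 4 = -3 (mod 5).
    Reduce coefficients mod 5: 1·t ≡ 2 (mod 5).
    So t ≡ 2 (mod 5).
    Then x = 4 + 11·2 = 26, valid modulo lcm(11, 5) = 55: x ≡ 26 (mod 55).
  Combine with x ≡ 3 (mod 7): since gcd(55, 7) = 1, we get a unique residue mod 385.
    Write x = 26 + 55·t and substitute into x ≡ 3 (mod 7): 55·t ≡ 3 − 26 = -23 (mod 7).
    Reduce coefficients mod 7: 6·t ≡ 5 (mod 7).
    The inverse of 6 mod 7 is 6 (since 6·6 = 36 = 5·7 + 1), so t ≡ 6·5 = 30 ≡ 2 (mod 7).
    Then x = 26 + 55·2 = 136, valid modulo lcm(55, 7) = 385: x ≡ 136 (mod 385).
Verify: 136 mod 11 = 4 ✓, 136 mod 5 = 1 ✓, 136 mod 7 = 3 ✓.

x ≡ 136 (mod 385).


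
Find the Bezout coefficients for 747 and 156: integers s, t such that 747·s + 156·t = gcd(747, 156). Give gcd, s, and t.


Euclidean algorithm on (747, 156) — divide until remainder is 0:
  747 = 4 · 156 + 123
  156 = 1 · 123 + 33
  123 = 3 · 33 + 24
  33 = 1 · 24 + 9
  24 = 2 · 9 + 6
  9 = 1 · 6 + 3
  6 = 2 · 3 + 0
gcd(747, 156) = 3.
Track Bezout coefficients alongside the remainders: start with r₀ = 747 = a·1 + b·0 (s = 1, t = 0) and r₁ = 156 = a·0 + b·1 (s = 0, t = 1); each new remainder r_{k+1} = r_{k-1} − q_k·r_k inherits s_{k+1} = s_{k-1} − q_k·s_k, t_{k+1} = t_{k-1} − q_k·t_k, so r_k = a·s_k + b·t_k at every step:
  q = 4: r = 123, s = 1 − 4·0 = 1, t = 0 − 4·1 = -4  (check: 747·1 + 156·(-4) = 123)
  q = 1: r = 33, s = 0 − 1·1 = -1, t = 1 − 1·(-4) = 5  (check: 747·(-1) + 156·5 = 33)
  q = 3: r = 24, s = 1 − 3·(-1) = 4, t = -4 − 3·5 = -19  (check: 747·4 + 156·(-19) = 24)
  q = 1: r = 9, s = -1 − 1·4 = -5, t = 5 − 1·(-19) = 24  (check: 747·(-5) + 156·24 = 9)
  q = 2: r = 6, s = 4 − 2·(-5) = 14, t = -19 − 2·24 = -67  (check: 747·14 + 156·(-67) = 6)
  q = 1: r = 3, s = -5 − 1·14 = -19, t = 24 − 1·(-67) = 91  (check: 747·(-19) + 156·91 = 3)
The row with r = 3 (the gcd) gives the Bezout coefficients s = -19, t = 91.
Result: 747 · (-19) + 156 · (91) = 3.

gcd(747, 156) = 3; s = -19, t = 91 (check: 747·(-19) + 156·91 = 3).


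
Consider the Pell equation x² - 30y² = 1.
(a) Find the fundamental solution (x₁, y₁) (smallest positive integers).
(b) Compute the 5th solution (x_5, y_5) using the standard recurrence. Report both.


Step 1: Find the fundamental solution (x₁, y₁) of x² - 30y² = 1.
  Expand √30 as a continued fraction. a₀ = ⌊√30⌋ = 5; iterate m_{k+1} = d_k·a_k − m_k, d_{k+1} = (30 − m_{k+1}²)/d_k, a_{k+1} = ⌊(a₀ + m_{k+1})/d_{k+1}⌋ (starting m₀ = 0, d₀ = 1), with convergents p_k = a_k·p_{k-1} + p_{k-2}, q_k = a_k·q_{k-1} + q_{k-2} (p₋₁ = 1, q₋₁ = 0):
  k = 0: a₀ = 5; p₀/q₀ = 5/1; p₀² − 30·q₀² = 25 − 30 = -5.
  k = 1: m = 5, d = 5, a = ⌊(5 + 5)/5⌋ = 2; p/q = (2·5 + 1)/(2·1 + 0) = 11/2; p² − 30·q² = 121 − 120 = 1.
  The first convergent with p² − 30·q² = 1 gives the fundamental solution (x₁, y₁) = (11, 2).
Step 2: Apply the recurrence (x_{n+1}, y_{n+1}) = (x₁x_n + 30y₁y_n, x₁y_n + y₁x_n) repeatedly.
  From (x_1, y_1) = (11, 2): x_2 = 11·11 + 30·2·2 = 241; y_2 = 11·2 + 2·11 = 44.
  From (x_2, y_2) = (241, 44): x_3 = 11·241 + 30·2·44 = 5291; y_3 = 11·44 + 2·241 = 966.
  From (x_3, y_3) = (5291, 966): x_4 = 11·5291 + 30·2·966 = 116161; y_4 = 11·966 + 2·5291 = 21208.
  From (x_4, y_4) = (116161, 21208): x_5 = 11·116161 + 30·2·21208 = 2550251; y_5 = 11·21208 + 2·116161 = 465610.
Step 3: Verify x_5² - 30·y_5² = 6503780163001 - 6503780163000 = 1 (should be 1). ✓

(x_1, y_1) = (11, 2); (x_5, y_5) = (2550251, 465610).


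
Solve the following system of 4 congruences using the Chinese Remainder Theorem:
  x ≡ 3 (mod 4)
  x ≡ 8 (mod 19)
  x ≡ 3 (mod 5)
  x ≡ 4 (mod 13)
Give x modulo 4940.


Product of moduli M = 4 · 19 · 5 · 13 = 4940.
Merge one congruence at a time:
  Start: x ≡ 3 (mod 4).
  Combine with x ≡ 8 (mod 19); new modulus lcm = 76.
    Write x = 3 + 4·t and substitute into x ≡ 8 (mod 19): 4·t ≡ 8 − 3 = 5 (mod 19).
    The inverse of 4 mod 19 is 5 (since 4·5 = 20 = 1·19 + 1), so t ≡ 5·5 = 25 ≡ 6 (mod 19).
    Then x = 3 + 4·6 = 27, valid modulo lcm(4, 19) = 76: x ≡ 27 (mod 76).
  Combine with x ≡ 3 (mod 5); new modulus lcm = 380.
    Write x = 27 + 76·t and substitute into x ≡ 3 (mod 5): 76·t ≡ 3 − 27 = -24 (mod 5).
    Reduce coefficients mod 5: 1·t ≡ 1 (mod 5).
    So t ≡ 1 (mod 5).
    Then x = 27 + 76·1 = 103, valid modulo lcm(76, 5) = 380: x ≡ 103 (mod 380).
  Combine with x ≡ 4 (mod 13); new modulus lcm = 4940.
    Write x = 103 + 380·t and substitute into x ≡ 4 (mod 13): 380·t ≡ 4 − 103 = -99 (mod 13).
    Reduce coefficients mod 13: 3·t ≡ 5 (mod 13).
    The inverse of 3 mod 13 is 9 (since 3·9 = 27 = 2·13 + 1), so t ≡ 9·5 = 45 ≡ 6 (mod 13).
    Then x = 103 + 380·6 = 2383, valid modulo lcm(380, 13) = 4940: x ≡ 2383 (mod 4940).
Verify against each original: 2383 mod 4 = 3, 2383 mod 19 = 8, 2383 mod 5 = 3, 2383 mod 13 = 4.

x ≡ 2383 (mod 4940).


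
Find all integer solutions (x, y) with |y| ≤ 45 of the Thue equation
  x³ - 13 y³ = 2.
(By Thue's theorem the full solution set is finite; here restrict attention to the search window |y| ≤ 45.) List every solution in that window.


The equation is x³ - 13y³ = 2. For fixed y, x³ = 13·y³ + 2, so a solution requires the RHS to be a perfect cube.
Strategy: iterate y from -45 to 45, compute RHS = 13·y³ + 2, and check whether it is a (positive or negative) perfect cube.
Check small values of y:
  y = 0: RHS = 2 is not a perfect cube.
  y = 1: RHS = 15 is not a perfect cube.
  y = -1: RHS = -11 is not a perfect cube.
  y = 2: RHS = 106 is not a perfect cube.
  y = -2: RHS = -102 is not a perfect cube.
  y = 3: RHS = 353 is not a perfect cube.
  y = -3: RHS = -349 is not a perfect cube.
Continuing the search up to |y| = 45 finds no solutions either.
No (x, y) in the scanned range satisfies the equation.

No integer solutions with |y| ≤ 45.


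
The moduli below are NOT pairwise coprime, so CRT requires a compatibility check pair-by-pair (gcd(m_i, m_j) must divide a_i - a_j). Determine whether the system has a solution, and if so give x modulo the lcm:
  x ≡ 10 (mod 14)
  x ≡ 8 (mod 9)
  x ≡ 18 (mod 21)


Moduli 14, 9, 21 are not pairwise coprime, so CRT works modulo lcm(m_i) when all pairwise compatibility conditions hold.
Pairwise compatibility: gcd(m_i, m_j) must divide a_i - a_j for every pair.
Merge one congruence at a time:
  Start: x ≡ 10 (mod 14).
  Combine with x ≡ 8 (mod 9): gcd(14, 9) = 1; 8 - 10 = -2, which IS divisible by 1, so compatible.
    Write x = 10 + 14·t and substitute into x ≡ 8 (mod 9): 14·t ≡ 8 − 10 = -2 (mod 9).
    Reduce coefficients mod 9: 5·t ≡ 7 (mod 9).
    The inverse of 5 mod 9 is 2 (since 5·2 = 10 = 1·9 + 1), so t ≡ 2·7 = 14 ≡ 5 (mod 9).
    Then x = 10 + 14·5 = 80, valid modulo lcm(14, 9) = 126: x ≡ 80 (mod 126).
  Combine with x ≡ 18 (mod 21): gcd(126, 21) = 21, and 18 - 80 = -62 is NOT divisible by 21.
    ⇒ system is inconsistent (no integer solution).

No solution (the system is inconsistent).


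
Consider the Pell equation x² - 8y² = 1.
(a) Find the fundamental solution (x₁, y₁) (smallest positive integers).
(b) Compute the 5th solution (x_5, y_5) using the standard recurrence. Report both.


Step 1: Find the fundamental solution (x₁, y₁) of x² - 8y² = 1.
  Expand √8 as a continued fraction. a₀ = ⌊√8⌋ = 2; iterate m_{k+1} = d_k·a_k − m_k, d_{k+1} = (8 − m_{k+1}²)/d_k, a_{k+1} = ⌊(a₀ + m_{k+1})/d_{k+1}⌋ (starting m₀ = 0, d₀ = 1), with convergents p_k = a_k·p_{k-1} + p_{k-2}, q_k = a_k·q_{k-1} + q_{k-2} (p₋₁ = 1, q₋₁ = 0):
  k = 0: a₀ = 2; p₀/q₀ = 2/1; p₀² − 8·q₀² = 4 − 8 = -4.
  k = 1: m = 2, d = 4, a = ⌊(2 + 2)/4⌋ = 1; p/q = (1·2 + 1)/(1·1 + 0) = 3/1; p² − 8·q² = 9 − 8 = 1.
  The first convergent with p² − 8·q² = 1 gives the fundamental solution (x₁, y₁) = (3, 1).
Step 2: Apply the recurrence (x_{n+1}, y_{n+1}) = (x₁x_n + 8y₁y_n, x₁y_n + y₁x_n) repeatedly.
  From (x_1, y_1) = (3, 1): x_2 = 3·3 + 8·1·1 = 17; y_2 = 3·1 + 1·3 = 6.
  From (x_2, y_2) = (17, 6): x_3 = 3·17 + 8·1·6 = 99; y_3 = 3·6 + 1·17 = 35.
  From (x_3, y_3) = (99, 35): x_4 = 3·99 + 8·1·35 = 577; y_4 = 3·35 + 1·99 = 204.
  From (x_4, y_4) = (577, 204): x_5 = 3·577 + 8·1·204 = 3363; y_5 = 3·204 + 1·577 = 1189.
Step 3: Verify x_5² - 8·y_5² = 11309769 - 11309768 = 1 (should be 1). ✓

(x_1, y_1) = (3, 1); (x_5, y_5) = (3363, 1189).


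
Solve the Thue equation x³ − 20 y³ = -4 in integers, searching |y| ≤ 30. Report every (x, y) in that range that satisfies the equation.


The equation is x³ - 20y³ = -4. For fixed y, x³ = 20·y³ − 4, so a solution requires the RHS to be a perfect cube.
Strategy: iterate y from -30 to 30, compute RHS = 20·y³ − 4, and check whether it is a (positive or negative) perfect cube.
Check small values of y:
  y = 0: RHS = -4 is not a perfect cube.
  y = 1: RHS = 16 is not a perfect cube.
  y = -1: RHS = -24 is not a perfect cube.
  y = 2: RHS = 156 is not a perfect cube.
  y = -2: RHS = -164 is not a perfect cube.
  y = 3: RHS = 536 is not a perfect cube.
  y = -3: RHS = -544 is not a perfect cube.
Continuing the search up to |y| = 30 finds no solutions either.
No (x, y) in the scanned range satisfies the equation.

No integer solutions with |y| ≤ 30.


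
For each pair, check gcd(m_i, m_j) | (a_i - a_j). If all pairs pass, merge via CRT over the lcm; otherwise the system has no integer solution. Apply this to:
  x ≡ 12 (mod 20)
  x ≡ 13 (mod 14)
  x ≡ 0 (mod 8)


Moduli 20, 14, 8 are not pairwise coprime, so CRT works modulo lcm(m_i) when all pairwise compatibility conditions hold.
Pairwise compatibility: gcd(m_i, m_j) must divide a_i - a_j for every pair.
Merge one congruence at a time:
  Start: x ≡ 12 (mod 20).
  Combine with x ≡ 13 (mod 14): gcd(20, 14) = 2, and 13 - 12 = 1 is NOT divisible by 2.
    ⇒ system is inconsistent (no integer solution).

No solution (the system is inconsistent).


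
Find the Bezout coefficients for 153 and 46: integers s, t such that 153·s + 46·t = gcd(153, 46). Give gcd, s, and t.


Euclidean algorithm on (153, 46) — divide until remainder is 0:
  153 = 3 · 46 + 15
  46 = 3 · 15 + 1
  15 = 15 · 1 + 0
gcd(153, 46) = 1.
Track Bezout coefficients alongside the remainders: start with r₀ = 153 = a·1 + b·0 (s = 1, t = 0) and r₁ = 46 = a·0 + b·1 (s = 0, t = 1); each new remainder r_{k+1} = r_{k-1} − q_k·r_k inherits s_{k+1} = s_{k-1} − q_k·s_k, t_{k+1} = t_{k-1} − q_k·t_k, so r_k = a·s_k + b·t_k at every step:
  q = 3: r = 15, s = 1 − 3·0 = 1, t = 0 − 3·1 = -3  (check: 153·1 + 46·(-3) = 15)
  q = 3: r = 1, s = 0 − 3·1 = -3, t = 1 − 3·(-3) = 10  (check: 153·(-3) + 46·10 = 1)
The row with r = 1 (the gcd) gives the Bezout coefficients s = -3, t = 10.
Result: 153 · (-3) + 46 · (10) = 1.

gcd(153, 46) = 1; s = -3, t = 10 (check: 153·(-3) + 46·10 = 1).


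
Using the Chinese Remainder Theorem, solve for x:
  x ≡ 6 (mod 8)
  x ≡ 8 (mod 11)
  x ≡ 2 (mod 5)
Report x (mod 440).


Moduli 8, 11, 5 are pairwise coprime; by CRT there is a unique solution modulo M = 8 · 11 · 5 = 440.
Solve pairwise, accumulating the modulus:
  Start with x ≡ 6 (mod 8).
  Combine with x ≡ 8 (mod 11): since gcd(8, 11) = 1, we get a unique residue mod 88.
    Write x = 6 + 8·t and substitute into x ≡ 8 (mod 11): 8·t ≡ 8 − 6 = 2 (mod 11).
    The inverse of 8 mod 11 is 7 (since 8·7 = 56 = 5·11 + 1), so t ≡ 7·2 = 14 ≡ 3 (mod 11).
    Then x = 6 + 8·3 = 30, valid modulo lcm(8, 11) = 88: x ≡ 30 (mod 88).
  Combine with x ≡ 2 (mod 5): since gcd(88, 5) = 1, we get a unique residue mod 440.
    Write x = 30 + 88·t and substitute into x ≡ 2 (mod 5): 88·t ≡ 2 − 30 = -28 (mod 5).
    Reduce coefficients mod 5: 3·t ≡ 2 (mod 5).
    The inverse of 3 mod 5 is 2 (since 3·2 = 6 = 1·5 + 1), so t ≡ 2·2 = 4 ≡ 4 (mod 5).
    Then x = 30 + 88·4 = 382, valid modulo lcm(88, 5) = 440: x ≡ 382 (mod 440).
Verify: 382 mod 8 = 6 ✓, 382 mod 11 = 8 ✓, 382 mod 5 = 2 ✓.

x ≡ 382 (mod 440).


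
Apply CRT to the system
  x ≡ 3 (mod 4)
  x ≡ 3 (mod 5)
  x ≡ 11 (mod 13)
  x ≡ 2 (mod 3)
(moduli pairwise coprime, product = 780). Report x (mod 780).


Product of moduli M = 4 · 5 · 13 · 3 = 780.
Merge one congruence at a time:
  Start: x ≡ 3 (mod 4).
  Combine with x ≡ 3 (mod 5); new modulus lcm = 20.
    Write x = 3 + 4·t and substitute into x ≡ 3 (mod 5): 4·t ≡ 3 − 3 = 0 (mod 5).
    The inverse of 4 mod 5 is 4 (since 4·4 = 16 = 3·5 + 1), so t ≡ 4·0 = 0 ≡ 0 (mod 5).
    Then x = 3 + 4·0 = 3, valid modulo lcm(4, 5) = 20: x ≡ 3 (mod 20).
  Combine with x ≡ 11 (mod 13); new modulus lcm = 260.
    Write x = 3 + 20·t and substitute into x ≡ 11 (mod 13): 20·t ≡ 11 − 3 = 8 (mod 13).
    Reduce coefficients mod 13: 7·t ≡ 8 (mod 13).
    The inverse of 7 mod 13 is 2 (since 7·2 = 14 = 1·13 + 1), so t ≡ 2·8 = 16 ≡ 3 (mod 13).
    Then x = 3 + 20·3 = 63, valid modulo lcm(20, 13) = 260: x ≡ 63 (mod 260).
  Combine with x ≡ 2 (mod 3); new modulus lcm = 780.
    Write x = 63 + 260·t and substitute into x ≡ 2 (mod 3): 260·t ≡ 2 − 63 = -61 (mod 3).
    Reduce coefficients mod 3: 2·t ≡ 2 (mod 3).
    The inverse of 2 mod 3 is 2 (since 2·2 = 4 = 1·3 + 1), so t ≡ 2·2 = 4 ≡ 1 (mod 3).
    Then x = 63 + 260·1 = 323, valid modulo lcm(260, 3) = 780: x ≡ 323 (mod 780).
Verify against each original: 323 mod 4 = 3, 323 mod 5 = 3, 323 mod 13 = 11, 323 mod 3 = 2.

x ≡ 323 (mod 780).


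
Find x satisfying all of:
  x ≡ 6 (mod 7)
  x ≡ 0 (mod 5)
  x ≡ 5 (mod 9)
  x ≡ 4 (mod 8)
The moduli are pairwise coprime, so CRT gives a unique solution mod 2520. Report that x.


Product of moduli M = 7 · 5 · 9 · 8 = 2520.
Merge one congruence at a time:
  Start: x ≡ 6 (mod 7).
  Combine with x ≡ 0 (mod 5); new modulus lcm = 35.
    Write x = 6 + 7·t and substitute into x ≡ 0 (mod 5): 7·t ≡ 0 − 6 = -6 (mod 5).
    Reduce coefficients mod 5: 2·t ≡ 4 (mod 5).
    The inverse of 2 mod 5 is 3 (since 2·3 = 6 = 1·5 + 1), so t ≡ 3·4 = 12 ≡ 2 (mod 5).
    Then x = 6 + 7·2 = 20, valid modulo lcm(7, 5) = 35: x ≡ 20 (mod 35).
  Combine with x ≡ 5 (mod 9); new modulus lcm = 315.
    Write x = 20 + 35·t and substitute into x ≡ 5 (mod 9): 35·t ≡ 5 − 20 = -15 (mod 9).
    Reduce coefficients mod 9: 8·t ≡ 3 (mod 9).
    The inverse of 8 mod 9 is 8 (since 8·8 = 64 = 7·9 + 1), so t ≡ 8·3 = 24 ≡ 6 (mod 9).
    Then x = 20 + 35·6 = 230, valid modulo lcm(35, 9) = 315: x ≡ 230 (mod 315).
  Combine with x ≡ 4 (mod 8); new modulus lcm = 2520.
    Write x = 230 + 315·t and substitute into x ≡ 4 (mod 8): 315·t ≡ 4 − 230 = -226 (mod 8).
    Reduce coefficients mod 8: 3·t ≡ 6 (mod 8).
    The inverse of 3 mod 8 is 3 (since 3·3 = 9 = 1·8 + 1), so t ≡ 3·6 = 18 ≡ 2 (mod 8).
    Then x = 230 + 315·2 = 860, valid modulo lcm(315, 8) = 2520: x ≡ 860 (mod 2520).
Verify against each original: 860 mod 7 = 6, 860 mod 5 = 0, 860 mod 9 = 5, 860 mod 8 = 4.

x ≡ 860 (mod 2520).


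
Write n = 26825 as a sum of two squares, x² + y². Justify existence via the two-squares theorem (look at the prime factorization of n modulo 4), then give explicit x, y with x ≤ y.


Step 1: Factor n = 26825 = 5^2 · 29 · 37.
Step 2: Check the mod-4 condition on each prime factor: 5 ≡ 1 (mod 4), exponent 2; 29 ≡ 1 (mod 4), exponent 1; 37 ≡ 1 (mod 4), exponent 1.
All primes ≡ 3 (mod 4) appear to even exponent (or don't appear), so by the two-squares theorem n IS expressible as a sum of two squares.
Step 3: Build a representation. Group n = k² · m with k = 5 and m = 29 · 37 = 1073 (a product of primes ≡ 1 (mod 4)); a representation of m scales to one of n via (k·x)² + (k·y)² = k²(x² + y²). Each prime p ≡ 1 (mod 4) is itself a sum of two squares; find a² by testing p − a² for a perfect square:
  29: 29 − 1² = 28, 29 − 2² = 25 = 5² ⇒ 29 = 2² + 5².
  37: 37 − 1² = 36 = 6² ⇒ 37 = 1² + 6².
  Combine using the Brahmagupta–Fibonacci identity (a² + b²)(c² + d²) = (ac − bd)² + (ad + bc)² = (ac + bd)² + (ad − bc)²:
  29 · 37 = 1073: from (2² + 5²)(1² + 6²), take (2·1 − 5·6, 2·6 + 5·1) = (2 − 30, 12 + 5) = (-28, 17); dropping signs (only squares matter) gives (28, 17); check 28² + 17² = 784 + 289 = 1073 ✓.
  Scale by k = 5: (5·28, 5·17) = (140, 85).
Step 4: Order so x ≤ y and verify: 85² + 140² = 7225 + 19600 = 26825 = n. ✓

n = 26825 = 85² + 140² (one valid representation with x ≤ y).


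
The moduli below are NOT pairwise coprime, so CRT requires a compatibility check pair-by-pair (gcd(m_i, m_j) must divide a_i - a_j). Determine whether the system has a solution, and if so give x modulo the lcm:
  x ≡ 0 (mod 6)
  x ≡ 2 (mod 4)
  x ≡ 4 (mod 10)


Moduli 6, 4, 10 are not pairwise coprime, so CRT works modulo lcm(m_i) when all pairwise compatibility conditions hold.
Pairwise compatibility: gcd(m_i, m_j) must divide a_i - a_j for every pair.
Merge one congruence at a time:
  Start: x ≡ 0 (mod 6).
  Combine with x ≡ 2 (mod 4): gcd(6, 4) = 2; 2 - 0 = 2, which IS divisible by 2, so compatible.
    Write x = 0 + 6·t and substitute into x ≡ 2 (mod 4): 6·t ≡ 2 − 0 = 2 (mod 4).
    Divide the congruence (and modulus) by g = 2: 3·t ≡ 1 (mod 2).
    Reduce coefficients mod 2: 1·t ≡ 1 (mod 2).
    So t ≡ 1 (mod 2).
    Then x = 0 + 6·1 = 6, valid modulo lcm(6, 4) = 12: x ≡ 6 (mod 12).
  Combine with x ≡ 4 (mod 10): gcd(12, 10) = 2; 4 - 6 = -2, which IS divisible by 2, so compatible.
    Write x = 6 + 12·t and substitute into x ≡ 4 (mod 10): 12·t ≡ 4 − 6 = -2 (mod 10).
    Divide the congruence (and modulus) by g = 2: 6·t ≡ -1 (mod 5).
    Reduce coefficients mod 5: 1·t ≡ 4 (mod 5).
    So t ≡ 4 (mod 5).
    Then x = 6 + 12·4 = 54, valid modulo lcm(12, 10) = 60: x ≡ 54 (mod 60).
Verify: 54 mod 6 = 0, 54 mod 4 = 2, 54 mod 10 = 4.

x ≡ 54 (mod 60).


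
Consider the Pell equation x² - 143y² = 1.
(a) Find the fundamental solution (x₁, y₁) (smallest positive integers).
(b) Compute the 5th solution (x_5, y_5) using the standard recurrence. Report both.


Step 1: Find the fundamental solution (x₁, y₁) of x² - 143y² = 1.
  Expand √143 as a continued fraction. a₀ = ⌊√143⌋ = 11; iterate m_{k+1} = d_k·a_k − m_k, d_{k+1} = (143 − m_{k+1}²)/d_k, a_{k+1} = ⌊(a₀ + m_{k+1})/d_{k+1}⌋ (starting m₀ = 0, d₀ = 1), with convergents p_k = a_k·p_{k-1} + p_{k-2}, q_k = a_k·q_{k-1} + q_{k-2} (p₋₁ = 1, q₋₁ = 0):
  k = 0: a₀ = 11; p₀/q₀ = 11/1; p₀² − 143·q₀² = 121 − 143 = -22.
  k = 1: m = 11, d = 22, a = ⌊(11 + 11)/22⌋ = 1; p/q = (1·11 + 1)/(1·1 + 0) = 12/1; p² − 143·q² = 144 − 143 = 1.
  The first convergent with p² − 143·q² = 1 gives the fundamental solution (x₁, y₁) = (12, 1).
Step 2: Apply the recurrence (x_{n+1}, y_{n+1}) = (x₁x_n + 143y₁y_n, x₁y_n + y₁x_n) repeatedly.
  From (x_1, y_1) = (12, 1): x_2 = 12·12 + 143·1·1 = 287; y_2 = 12·1 + 1·12 = 24.
  From (x_2, y_2) = (287, 24): x_3 = 12·287 + 143·1·24 = 6876; y_3 = 12·24 + 1·287 = 575.
  From (x_3, y_3) = (6876, 575): x_4 = 12·6876 + 143·1·575 = 164737; y_4 = 12·575 + 1·6876 = 13776.
  From (x_4, y_4) = (164737, 13776): x_5 = 12·164737 + 143·1·13776 = 3946812; y_5 = 12·13776 + 1·164737 = 330049.
Step 3: Verify x_5² - 143·y_5² = 15577324963344 - 15577324963343 = 1 (should be 1). ✓

(x_1, y_1) = (12, 1); (x_5, y_5) = (3946812, 330049).


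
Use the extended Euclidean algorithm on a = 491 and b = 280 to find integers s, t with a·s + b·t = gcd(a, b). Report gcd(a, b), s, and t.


Euclidean algorithm on (491, 280) — divide until remainder is 0:
  491 = 1 · 280 + 211
  280 = 1 · 211 + 69
  211 = 3 · 69 + 4
  69 = 17 · 4 + 1
  4 = 4 · 1 + 0
gcd(491, 280) = 1.
Track Bezout coefficients alongside the remainders: start with r₀ = 491 = a·1 + b·0 (s = 1, t = 0) and r₁ = 280 = a·0 + b·1 (s = 0, t = 1); each new remainder r_{k+1} = r_{k-1} − q_k·r_k inherits s_{k+1} = s_{k-1} − q_k·s_k, t_{k+1} = t_{k-1} − q_k·t_k, so r_k = a·s_k + b·t_k at every step:
  q = 1: r = 211, s = 1 − 1·0 = 1, t = 0 − 1·1 = -1  (check: 491·1 + 280·(-1) = 211)
  q = 1: r = 69, s = 0 − 1·1 = -1, t = 1 − 1·(-1) = 2  (check: 491·(-1) + 280·2 = 69)
  q = 3: r = 4, s = 1 − 3·(-1) = 4, t = -1 − 3·2 = -7  (check: 491·4 + 280·(-7) = 4)
  q = 17: r = 1, s = -1 − 17·4 = -69, t = 2 − 17·(-7) = 121  (check: 491·(-69) + 280·121 = 1)
The row with r = 1 (the gcd) gives the Bezout coefficients s = -69, t = 121.
Result: 491 · (-69) + 280 · (121) = 1.

gcd(491, 280) = 1; s = -69, t = 121 (check: 491·(-69) + 280·121 = 1).


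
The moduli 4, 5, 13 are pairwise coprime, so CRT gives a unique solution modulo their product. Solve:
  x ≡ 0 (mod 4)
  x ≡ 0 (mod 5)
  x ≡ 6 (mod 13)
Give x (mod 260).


Moduli 4, 5, 13 are pairwise coprime; by CRT there is a unique solution modulo M = 4 · 5 · 13 = 260.
Solve pairwise, accumulating the modulus:
  Start with x ≡ 0 (mod 4).
  Combine with x ≡ 0 (mod 5): since gcd(4, 5) = 1, we get a unique residue mod 20.
    Write x = 0 + 4·t and substitute into x ≡ 0 (mod 5): 4·t ≡ 0 − 0 = 0 (mod 5).
    The inverse of 4 mod 5 is 4 (since 4·4 = 16 = 3·5 + 1), so t ≡ 4·0 = 0 ≡ 0 (mod 5).
    Then x = 0 + 4·0 = 0, valid modulo lcm(4, 5) = 20: x ≡ 0 (mod 20).
  Combine with x ≡ 6 (mod 13): since gcd(20, 13) = 1, we get a unique residue mod 260.
    Write x = 0 + 20·t and substitute into x ≡ 6 (mod 13): 20·t ≡ 6 − 0 = 6 (mod 13).
    Reduce coefficients mod 13: 7·t ≡ 6 (mod 13).
    The inverse of 7 mod 13 is 2 (since 7·2 = 14 = 1·13 + 1), so t ≡ 2·6 = 12 ≡ 12 (mod 13).
    Then x = 0 + 20·12 = 240, valid modulo lcm(20, 13) = 260: x ≡ 240 (mod 260).
Verify: 240 mod 4 = 0 ✓, 240 mod 5 = 0 ✓, 240 mod 13 = 6 ✓.

x ≡ 240 (mod 260).
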